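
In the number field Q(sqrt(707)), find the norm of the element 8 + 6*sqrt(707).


N(a + b*sqrt(d)) = a^2 - d*b^2
= (8)^2 - (707)*(6)^2
= 64 - 25452
= -25388

-25388


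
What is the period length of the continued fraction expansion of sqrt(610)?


Run the CF algorithm for sqrt(610).
a_0 = floor(sqrt(610)) = 24; set m_0=0, q_0=1.
Recurrence: m' = q*a - m,  q' = (d - m'^2)/q,  a' = floor((a_0 + m')/q').
  step 1: m=24, q=34, a=1
  step 2: m=10, q=15, a=2
  step 3: m=20, q=14, a=3
  step 4: m=22, q=9, a=5
  step 5: m=23, q=9, a=5
  step 6: m=22, q=14, a=3
  step 7: m=20, q=15, a=2
  step 8: m=10, q=34, a=1
  step 9: m=24, q=1, a=48
a_9 = 2*a_0 = 48, so the period closes here.
sqrt(610) = [24; 1, 2, 3, 5, 5, 3, 2, 1, 48]
Period length = 9

9


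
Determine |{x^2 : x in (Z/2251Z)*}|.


For prime p, the number of non-zero quadratic residues is (p-1)/2.
= (2251-1)/2
= 1125

1125


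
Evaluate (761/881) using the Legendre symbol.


p = 881 is prime, so compute (761/881) with the reciprocity algorithm (Jacobi-symbol steps: pull out 2s via (2/n), flip via reciprocity, reduce):
  reciprocity: (761/881) -> +(881/761)
  reduce: (120/761)
  pull out 2: (2/761) = +1  (since 761 mod 8 = 1)
  pull out 2: (2/761) = +1  (since 761 mod 8 = 1)
  pull out 2: (2/761) = +1  (since 761 mod 8 = 1)
  reciprocity: (15/761) -> +(761/15)
  reduce: (11/15)
  reciprocity: (11/15) -> -(15/11)
  reduce: (4/11)
  pull out 2: (2/11) = -1  (since 11 mod 8 = 3)
  pull out 2: (2/11) = -1  (since 11 mod 8 = 3)
  (1/11) = 1
Product of signs = -1
(761/881) = -1

-1


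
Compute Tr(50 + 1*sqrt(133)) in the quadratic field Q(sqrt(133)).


Tr(a + b*sqrt(d)) = (a + b*sqrt(d)) + (a - b*sqrt(d)) = 2a
= 2 * (50)
= 100

100


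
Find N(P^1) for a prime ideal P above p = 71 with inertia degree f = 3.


N(P^a) = p^(a*f)
= 71^(1*3)
= 71^3
= 357911

357911


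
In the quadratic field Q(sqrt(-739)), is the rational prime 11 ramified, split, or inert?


K = Q(sqrt(-739)). Since d mod 4 = 1, disc(K) = -739.
Check p | disc: -739 mod 11 = 9.
p does not divide disc. Compute Legendre symbol (d/p):
9^((11-1)/2) mod 11 = 1
(d/p) = 1, so p splits: (p) = P*P' with e=1, f=1, g=2.
Therefore p is split.

split


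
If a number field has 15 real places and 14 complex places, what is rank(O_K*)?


By Dirichlet's unit theorem:
rank = r1 + r2 - 1
= 15 + 14 - 1
= 28

28


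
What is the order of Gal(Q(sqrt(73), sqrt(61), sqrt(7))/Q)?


The 3 square roots of distinct primes are multiplicatively independent over Q,
so [K:Q] = 2^3 and Gal(K/Q) is isomorphic to (Z/2Z)^3.
|Gal| = 2^3 = 8

8


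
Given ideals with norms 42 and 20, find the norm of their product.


N(IJ) = N(I) * N(J)
= 42 * 20
= 840

840


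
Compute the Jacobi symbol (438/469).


Compute (438/469) via quadratic reciprocity:
  pull out 2: (2/469) = -1  (since 469 mod 8 = 5)
  reciprocity: (219/469) -> +(469/219)
  reduce: (31/219)
  reciprocity: (31/219) -> -(219/31)
  reduce: (2/31)
  pull out 2: (2/31) = +1  (since 31 mod 8 = 7)
  (1/31) = 1
Product of signs = 1

1


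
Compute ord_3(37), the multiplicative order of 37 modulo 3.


We want ord_3(37), the smallest k >= 1 with 37^k = 1 mod 3.
n = 3 = 3, phi(3) = 2; the order divides phi(n).
Divisors of 2: 1, 2
Repeated squaring mod 3: 37^1 = 1, 37^2 = 1
Test divisors in increasing order:
  k=1: 37^1 = 1 mod 3  <- first divisor giving 1
Order = 1

1


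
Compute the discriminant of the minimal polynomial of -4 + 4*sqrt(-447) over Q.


The element -4 + 4*sqrt(-447) has minimal polynomial:
x^2 + 8*x + 7168
Discriminant = (8)^2 - 4*(7168)
= 64 - 28672
= -28608

-28608


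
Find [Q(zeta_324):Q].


The degree equals Euler's totient phi(324).
324 = 2^2 * 3^4
phi(324) = 108

108


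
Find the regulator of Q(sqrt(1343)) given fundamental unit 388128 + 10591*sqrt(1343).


epsilon = 388128 + 10591*sqrt(1343)
= 776256.0000
R = ln(776256.0000)
= 13.5622

13.5622


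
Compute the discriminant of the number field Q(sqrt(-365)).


For K = Q(sqrt(d)) with d squarefree: disc(K) = d if d = 1 mod 4, and disc(K) = 4d if d = 2 or 3 mod 4.
Here d = -365, and d mod 4 = 3.
d = 3 mod 4, not 1 (O_K = Z[sqrt(d)]), so disc(K) = 4d = 4 * (-365) = -1460

-1460


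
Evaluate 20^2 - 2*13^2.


x^2 - d*y^2
= 20^2 - 2*13^2
= 400 - 338
= 62

62


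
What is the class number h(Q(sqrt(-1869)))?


K = Q(sqrt(-1869)). d mod 4 = 3, so D = disc(K) = 4d = -7476
h(K) equals the number of primitive reduced positive-definite forms (a, b, c) = a*x^2 + b*x*y + c*y^2 with b^2 - 4ac = D,
where reduced means |b| <= a <= c, with b >= 0 whenever |b| = a or a = c, and primitive means gcd(a, b, c) = 1.
Reduced forces 3a^2 <= |D| = 7476, so 1 <= a <= 49; b must have the parity of D, and c = (b^2 - D)/(4a) must be an integer >= a.
Enumerate a = 1..49, b in [-a, a]:
  a=1: (1, 0, 1869)  [1]
  a=2: (2, 2, 935)  [1]
  a=3: (3, 0, 623)  [1]
  a=4: none
  a=5: (5, -2, 374), (5, 2, 374)  [2]
  a=6: (6, 6, 313)  [1]
  a=7: (7, 0, 267)  [1]
  a=8..9: none
  a=10: (10, -2, 187), (10, 2, 187)  [2]
  a=11: (11, -2, 170), (11, 2, 170)  [2]
  a=12: none
  a=13: (13, -8, 145), (13, 8, 145)  [2]
  a=14: (14, 14, 137)  [1]
  a=15: (15, -12, 127), (15, 12, 127)  [2]
  a=16: none
  a=17: (17, -2, 110), (17, 2, 110)  [2]
  a=18..20: none
  a=21: (21, 0, 89)  [1]
  a=22: (22, -2, 85), (22, 2, 85)  [2]
  a=23..24: none
  a=25: (25, -18, 78), (25, 18, 78)  [2]
  a=26: (26, -18, 75), (26, 18, 75)  [2]
  a=27..28: none
  a=29: (29, -8, 65), (29, 8, 65)  [2]
  a=30: (30, -18, 65), (30, 18, 65)  [2]
  a=31..32: none
  a=33: (33, -24, 61), (33, 24, 61)  [2]
  a=34: (34, -2, 55), (34, 2, 55)  [2]
  a=35: (35, -28, 59), (35, 28, 59)  [2]
  a=36..38: none
  a=39: (39, -18, 50), (39, 18, 50)  [2]
  a=40..41: none
  a=42: (42, 42, 55)  [1]
  a=43: (43, -36, 51), (43, 36, 51)  [2]
  a=44..49: none
Total reduced forms: 1 + 1 + 1 + 2 + 1 + 1 + 2 + 2 + 2 + 1 + 2 + 2 + 1 + 2 + 2 + 2 + 2 + 2 + 2 + 2 + 2 + 2 + 1 + 2 = 40
h = 40

40


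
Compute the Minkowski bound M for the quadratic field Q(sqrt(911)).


d = 911, d mod 4 = 3, so disc(K) = 4d = 3644; |disc(K)| = 3644
Real quadratic field, so n = 2, s = r2 = 0, r1 = 2
M = (n!/n^n) * (4/pi)^s * sqrt(|disc(K)|) = (2!/2^2) * (4/pi)^0 * sqrt(3644)
= 0.5 * 1.000000 * 60.365553
= 30.1828

30.1828


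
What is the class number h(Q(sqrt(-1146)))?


K = Q(sqrt(-1146)). d mod 4 = 2, so D = disc(K) = 4d = -4584
h(K) equals the number of primitive reduced positive-definite forms (a, b, c) = a*x^2 + b*x*y + c*y^2 with b^2 - 4ac = D,
where reduced means |b| <= a <= c, with b >= 0 whenever |b| = a or a = c, and primitive means gcd(a, b, c) = 1.
Reduced forces 3a^2 <= |D| = 4584, so 1 <= a <= 39; b must have the parity of D, and c = (b^2 - D)/(4a) must be an integer >= a.
Enumerate a = 1..39, b in [-a, a]:
  a=1: (1, 0, 1146)  [1]
  a=2: (2, 0, 573)  [1]
  a=3: (3, 0, 382)  [1]
  a=4: none
  a=5: (5, -4, 230), (5, 4, 230)  [2]
  a=6: (6, 0, 191)  [1]
  a=7: (7, -6, 165), (7, 6, 165)  [2]
  a=8..9: none
  a=10: (10, -4, 115), (10, 4, 115)  [2]
  a=11: (11, -6, 105), (11, 6, 105)  [2]
  a=12..13: none
  a=14: (14, -8, 83), (14, 8, 83)  [2]
  a=15: (15, -6, 77), (15, 6, 77)  [2]
  a=16..20: none
  a=21: (21, -6, 55), (21, 6, 55)  [2]
  a=22: (22, -16, 55), (22, 16, 55)  [2]
  a=23: (23, -4, 50), (23, 4, 50)  [2]
  a=24: none
  a=25: (25, -4, 46), (25, 4, 46)  [2]
  a=26..29: none
  a=30: (30, -24, 43), (30, 24, 43)  [2]
  a=31: (31, -2, 37), (31, 2, 37)  [2]
  a=32: none
  a=33: (33, -6, 35), (33, 6, 35)  [2]
  a=34: none
  a=35: (35, -34, 41), (35, 34, 41)  [2]
  a=36..39: none
Total reduced forms: 1 + 1 + 1 + 2 + 1 + 2 + 2 + 2 + 2 + 2 + 2 + 2 + 2 + 2 + 2 + 2 + 2 + 2 = 32
h = 32

32


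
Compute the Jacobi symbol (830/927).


Compute (830/927) via quadratic reciprocity:
  pull out 2: (2/927) = +1  (since 927 mod 8 = 7)
  reciprocity: (415/927) -> -(927/415)
  reduce: (97/415)
  reciprocity: (97/415) -> +(415/97)
  reduce: (27/97)
  reciprocity: (27/97) -> +(97/27)
  reduce: (16/27)
  pull out 2: (2/27) = -1  (since 27 mod 8 = 3)
  pull out 2: (2/27) = -1  (since 27 mod 8 = 3)
  pull out 2: (2/27) = -1  (since 27 mod 8 = 3)
  pull out 2: (2/27) = -1  (since 27 mod 8 = 3)
  (1/27) = 1
Product of signs = -1

-1


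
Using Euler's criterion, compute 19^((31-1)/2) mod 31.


p = 31 is prime and the exponent is (p-1)/2 = 15, so by Euler's criterion 19^15 = (19/31) = +1 or -1 mod 31.
Compute by square-and-multiply:
  15 = 8 + 4 + 2 + 1 (binary 1111)
  Repeated squaring mod 31: 19^1 = 19, 19^2 = 20, 19^4 = 28, 19^8 = 9
  19^15 = 19^8 * 19^4 * 19^2 * 19^1 = 9 * 28 * 20 * 19 mod 31
    9 * 28 = 252 = 4 mod 31
    4 * 20 = 80 = 18 mod 31
    18 * 19 = 342 = 1 mod 31
  19^15 = 1 mod 31
Result 1: 19 is a quadratic residue mod 31.
19^15 mod 31 = 1

1


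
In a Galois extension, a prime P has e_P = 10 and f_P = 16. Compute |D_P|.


|D_P| = e * f
= 10 * 16
= 160

160


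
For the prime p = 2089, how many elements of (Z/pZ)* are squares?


For prime p, the number of non-zero quadratic residues is (p-1)/2.
= (2089-1)/2
= 1044

1044


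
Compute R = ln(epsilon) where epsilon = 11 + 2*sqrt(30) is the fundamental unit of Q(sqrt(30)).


epsilon = 11 + 2*sqrt(30)
= 21.9545
R = ln(21.9545)
= 3.0890

3.0890


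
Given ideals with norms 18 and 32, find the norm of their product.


N(IJ) = N(I) * N(J)
= 18 * 32
= 576

576


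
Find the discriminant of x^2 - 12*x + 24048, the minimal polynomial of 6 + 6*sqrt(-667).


The element 6 + 6*sqrt(-667) has minimal polynomial:
x^2 - 12*x + 24048
Discriminant = (-12)^2 - 4*(24048)
= 144 - 96192
= -96048

-96048


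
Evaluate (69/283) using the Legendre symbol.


p = 283 is prime, so compute (69/283) with the reciprocity algorithm (Jacobi-symbol steps: pull out 2s via (2/n), flip via reciprocity, reduce):
  reciprocity: (69/283) -> +(283/69)
  reduce: (7/69)
  reciprocity: (7/69) -> +(69/7)
  reduce: (6/7)
  pull out 2: (2/7) = +1  (since 7 mod 8 = 7)
  reciprocity: (3/7) -> -(7/3)
  reduce: (1/3)
  (1/3) = 1
Product of signs = -1
(69/283) = -1

-1


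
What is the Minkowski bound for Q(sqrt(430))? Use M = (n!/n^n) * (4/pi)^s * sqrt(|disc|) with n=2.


d = 430, d mod 4 = 2, so disc(K) = 4d = 1720; |disc(K)| = 1720
Real quadratic field, so n = 2, s = r2 = 0, r1 = 2
M = (n!/n^n) * (4/pi)^s * sqrt(|disc(K)|) = (2!/2^2) * (4/pi)^0 * sqrt(1720)
= 0.5 * 1.000000 * 41.472883
= 20.7364

20.7364


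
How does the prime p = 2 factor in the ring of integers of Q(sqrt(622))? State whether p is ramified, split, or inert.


K = Q(sqrt(622)). Since d mod 4 = 2, disc(K) = 2488.
Check p | disc: 2488 mod 2 = 0.
p divides disc, so p ramifies: (p) = P^2 with e=2, f=1, g=1.
Therefore p is ramified.

ramified


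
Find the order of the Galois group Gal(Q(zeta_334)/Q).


|Gal(Q(zeta_334)/Q)| = phi(334)
= 166

166


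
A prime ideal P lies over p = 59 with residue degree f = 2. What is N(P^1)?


N(P^a) = p^(a*f)
= 59^(1*2)
= 59^2
= 3481

3481


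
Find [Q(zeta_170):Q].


The degree equals Euler's totient phi(170).
170 = 2 * 5 * 17
phi(170) = 64

64


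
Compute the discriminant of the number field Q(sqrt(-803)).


For K = Q(sqrt(d)) with d squarefree: disc(K) = d if d = 1 mod 4, and disc(K) = 4d if d = 2 or 3 mod 4.
Here d = -803, and d mod 4 = 1.
d = 1 mod 4 (O_K = Z[(1+sqrt(d))/2]), so disc(K) = d = -803

-803


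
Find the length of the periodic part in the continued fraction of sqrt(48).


Run the CF algorithm for sqrt(48).
a_0 = floor(sqrt(48)) = 6; set m_0=0, q_0=1.
Recurrence: m' = q*a - m,  q' = (d - m'^2)/q,  a' = floor((a_0 + m')/q').
  step 1: m=6, q=12, a=1
  step 2: m=6, q=1, a=12
a_2 = 2*a_0 = 12, so the period closes here.
sqrt(48) = [6; 1, 12]
Period length = 2

2


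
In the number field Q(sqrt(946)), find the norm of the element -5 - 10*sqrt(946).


N(a + b*sqrt(d)) = a^2 - d*b^2
= (-5)^2 - (946)*(-10)^2
= 25 - 94600
= -94575

-94575


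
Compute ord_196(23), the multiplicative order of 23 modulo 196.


We want ord_196(23), the smallest k >= 1 with 23^k = 1 mod 196.
n = 196 = 2^2 * 7^2, phi(196) = 84; the order divides phi(n).
Divisors of 84: 1, 2, 3, 4, 6, 7, 12, 14, 21, 28, 42, 84
Repeated squaring mod 196: 23^1 = 23, 23^2 = 137, 23^4 = 149, 23^8 = 53, 23^16 = 65, 23^32 = 109, 23^64 = 121
Test divisors in increasing order:
  k=1: 23^1 = 23 mod 196
  k=2: 23^2 = 137 mod 196
  k=3: 23^3 = 137 * 23 = 15 mod 196
  k=4: 23^4 = 149 mod 196
  k=6: 23^6 = 149 * 137 = 29 mod 196
  k=7: 23^7 = 149 * 137 * 23 = 79 mod 196
  k=12: 23^12 = 53 * 149 = 57 mod 196
  k=14: 23^14 = 53 * 149 * 137 = 165 mod 196
  k=21: 23^21 = 65 * 149 * 23 = 99 mod 196
  k=28: 23^28 = 65 * 53 * 149 = 177 mod 196
  k=42: 23^42 = 109 * 53 * 137 = 1 mod 196  <- first divisor giving 1
Order = 42

42


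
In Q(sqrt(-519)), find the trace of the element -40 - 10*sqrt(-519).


Tr(a + b*sqrt(d)) = (a + b*sqrt(d)) + (a - b*sqrt(d)) = 2a
= 2 * (-40)
= -80

-80


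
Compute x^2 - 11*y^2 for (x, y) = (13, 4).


x^2 - d*y^2
= 13^2 - 11*4^2
= 169 - 176
= -7

-7


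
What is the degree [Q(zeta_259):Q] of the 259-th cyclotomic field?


The degree equals Euler's totient phi(259).
259 = 7 * 37
phi(259) = 216

216


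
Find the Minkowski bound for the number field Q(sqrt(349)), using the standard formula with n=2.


d = 349, d mod 4 = 1, so disc(K) = d = 349; |disc(K)| = 349
Real quadratic field, so n = 2, s = r2 = 0, r1 = 2
M = (n!/n^n) * (4/pi)^s * sqrt(|disc(K)|) = (2!/2^2) * (4/pi)^0 * sqrt(349)
= 0.5 * 1.000000 * 18.681542
= 9.3408

9.3408


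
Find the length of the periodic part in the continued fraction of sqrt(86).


Run the CF algorithm for sqrt(86).
a_0 = floor(sqrt(86)) = 9; set m_0=0, q_0=1.
Recurrence: m' = q*a - m,  q' = (d - m'^2)/q,  a' = floor((a_0 + m')/q').
  step 1: m=9, q=5, a=3
  step 2: m=6, q=10, a=1
  step 3: m=4, q=7, a=1
  step 4: m=3, q=11, a=1
  step 5: m=8, q=2, a=8
  step 6: m=8, q=11, a=1
  step 7: m=3, q=7, a=1
  step 8: m=4, q=10, a=1
  step 9: m=6, q=5, a=3
  step 10: m=9, q=1, a=18
a_10 = 2*a_0 = 18, so the period closes here.
sqrt(86) = [9; 3, 1, 1, 1, 8, 1, 1, 1, 3, 18]
Period length = 10

10


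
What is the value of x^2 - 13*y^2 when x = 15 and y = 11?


x^2 - d*y^2
= 15^2 - 13*11^2
= 225 - 1573
= -1348

-1348


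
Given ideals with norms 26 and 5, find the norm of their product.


N(IJ) = N(I) * N(J)
= 26 * 5
= 130

130


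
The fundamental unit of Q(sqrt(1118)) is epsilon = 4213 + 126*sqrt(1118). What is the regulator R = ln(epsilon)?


epsilon = 4213 + 126*sqrt(1118)
= 8425.9999
R = ln(8425.9999)
= 9.0391

9.0391


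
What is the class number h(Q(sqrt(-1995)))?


K = Q(sqrt(-1995)). d mod 4 = 1, so D = disc(K) = d = -1995
h(K) equals the number of primitive reduced positive-definite forms (a, b, c) = a*x^2 + b*x*y + c*y^2 with b^2 - 4ac = D,
where reduced means |b| <= a <= c, with b >= 0 whenever |b| = a or a = c, and primitive means gcd(a, b, c) = 1.
Reduced forces 3a^2 <= |D| = 1995, so 1 <= a <= 25; b must have the parity of D, and c = (b^2 - D)/(4a) must be an integer >= a.
Enumerate a = 1..25, b in [-a, a]:
  a=1: (1, 1, 499)  [1]
  a=2: none
  a=3: (3, 3, 167)  [1]
  a=4: none
  a=5: (5, 5, 101)  [1]
  a=6: none
  a=7: (7, 7, 73)  [1]
  a=8..14: none
  a=15: (15, 15, 37)  [1]
  a=16..18: none
  a=19: (19, 19, 31)  [1]
  a=20: none
  a=21: (21, 21, 29)  [1]
  a=22: none
  a=23: (23, 11, 23)  [1]
  a=24..25: none
Total reduced forms: 1 + 1 + 1 + 1 + 1 + 1 + 1 + 1 = 8
h = 8

8


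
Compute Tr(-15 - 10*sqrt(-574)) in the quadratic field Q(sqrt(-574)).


Tr(a + b*sqrt(d)) = (a + b*sqrt(d)) + (a - b*sqrt(d)) = 2a
= 2 * (-15)
= -30

-30


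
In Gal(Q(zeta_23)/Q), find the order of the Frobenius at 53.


The Frobenius at p in Gal(Q(zeta_n)/Q) = (Z/nZ)* is the class of p, so its order is ord_23(53), the smallest k >= 1 with 53^k = 1 mod 23.
n = 23 = 23, phi(23) = 22; the order divides phi(n).
Divisors of 22: 1, 2, 11, 22
Repeated squaring mod 23: 53^1 = 7, 53^2 = 3, 53^4 = 9, 53^8 = 12, 53^16 = 6
Test divisors in increasing order:
  k=1: 53^1 = 7 mod 23
  k=2: 53^2 = 3 mod 23
  k=11: 53^11 = 12 * 3 * 7 = 22 mod 23
  k=22: 53^22 = 6 * 9 * 3 = 1 mod 23  <- first divisor giving 1
Order = 22

22


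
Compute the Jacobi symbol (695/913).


Compute (695/913) via quadratic reciprocity:
  reciprocity: (695/913) -> +(913/695)
  reduce: (218/695)
  pull out 2: (2/695) = +1  (since 695 mod 8 = 7)
  reciprocity: (109/695) -> +(695/109)
  reduce: (41/109)
  reciprocity: (41/109) -> +(109/41)
  reduce: (27/41)
  reciprocity: (27/41) -> +(41/27)
  reduce: (14/27)
  pull out 2: (2/27) = -1  (since 27 mod 8 = 3)
  reciprocity: (7/27) -> -(27/7)
  reduce: (6/7)
  pull out 2: (2/7) = +1  (since 7 mod 8 = 7)
  reciprocity: (3/7) -> -(7/3)
  reduce: (1/3)
  (1/3) = 1
Product of signs = -1

-1


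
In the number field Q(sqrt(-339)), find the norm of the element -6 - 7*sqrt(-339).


N(a + b*sqrt(d)) = a^2 - d*b^2
= (-6)^2 - (-339)*(-7)^2
= 36 + 16611
= 16647

16647


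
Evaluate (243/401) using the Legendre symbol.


p = 401 is prime, so compute (243/401) with the reciprocity algorithm (Jacobi-symbol steps: pull out 2s via (2/n), flip via reciprocity, reduce):
  reciprocity: (243/401) -> +(401/243)
  reduce: (158/243)
  pull out 2: (2/243) = -1  (since 243 mod 8 = 3)
  reciprocity: (79/243) -> -(243/79)
  reduce: (6/79)
  pull out 2: (2/79) = +1  (since 79 mod 8 = 7)
  reciprocity: (3/79) -> -(79/3)
  reduce: (1/3)
  (1/3) = 1
Product of signs = -1
(243/401) = -1

-1


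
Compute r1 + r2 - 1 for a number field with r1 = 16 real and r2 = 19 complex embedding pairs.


By Dirichlet's unit theorem:
rank = r1 + r2 - 1
= 16 + 19 - 1
= 34

34


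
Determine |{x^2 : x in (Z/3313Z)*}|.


For prime p, the number of non-zero quadratic residues is (p-1)/2.
= (3313-1)/2
= 1656

1656


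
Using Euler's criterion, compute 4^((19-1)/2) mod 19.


p = 19 is prime and the exponent is (p-1)/2 = 9, so by Euler's criterion 4^9 = (4/19) = +1 or -1 mod 19.
Compute by square-and-multiply:
  9 = 8 + 1 (binary 1001)
  Repeated squaring mod 19: 4^1 = 4, 4^2 = 16, 4^4 = 9, 4^8 = 5
  4^9 = 4^8 * 4^1 = 5 * 4 mod 19
    5 * 4 = 20 = 1 mod 19
  4^9 = 1 mod 19
Result 1: 4 is a quadratic residue mod 19.
4^9 mod 19 = 1

1


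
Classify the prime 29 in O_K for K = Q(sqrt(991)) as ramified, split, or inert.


K = Q(sqrt(991)). Since d mod 4 = 3, disc(K) = 3964.
Check p | disc: 3964 mod 29 = 20.
p does not divide disc. Compute Legendre symbol (d/p):
5^((29-1)/2) mod 29 = 1
(d/p) = 1, so p splits: (p) = P*P' with e=1, f=1, g=2.
Therefore p is split.

split


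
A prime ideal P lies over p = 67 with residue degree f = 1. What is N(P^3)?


N(P^a) = p^(a*f)
= 67^(3*1)
= 67^3
= 300763

300763


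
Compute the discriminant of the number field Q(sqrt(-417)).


For K = Q(sqrt(d)) with d squarefree: disc(K) = d if d = 1 mod 4, and disc(K) = 4d if d = 2 or 3 mod 4.
Here d = -417, and d mod 4 = 3.
d = 3 mod 4, not 1 (O_K = Z[sqrt(d)]), so disc(K) = 4d = 4 * (-417) = -1668

-1668


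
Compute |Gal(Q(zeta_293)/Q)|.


|Gal(Q(zeta_293)/Q)| = phi(293)
= 292

292


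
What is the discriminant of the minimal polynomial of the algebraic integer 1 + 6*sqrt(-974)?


The element 1 + 6*sqrt(-974) has minimal polynomial:
x^2 - 2*x + 35065
Discriminant = (-2)^2 - 4*(35065)
= 4 - 140260
= -140256

-140256


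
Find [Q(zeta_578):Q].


The degree equals Euler's totient phi(578).
578 = 2 * 17^2
phi(578) = 272

272


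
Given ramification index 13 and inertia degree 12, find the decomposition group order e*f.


|D_P| = e * f
= 13 * 12
= 156

156


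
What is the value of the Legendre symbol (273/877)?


p = 877 is prime, so compute (273/877) with the reciprocity algorithm (Jacobi-symbol steps: pull out 2s via (2/n), flip via reciprocity, reduce):
  reciprocity: (273/877) -> +(877/273)
  reduce: (58/273)
  pull out 2: (2/273) = +1  (since 273 mod 8 = 1)
  reciprocity: (29/273) -> +(273/29)
  reduce: (12/29)
  pull out 2: (2/29) = -1  (since 29 mod 8 = 5)
  pull out 2: (2/29) = -1  (since 29 mod 8 = 5)
  reciprocity: (3/29) -> +(29/3)
  reduce: (2/3)
  pull out 2: (2/3) = -1  (since 3 mod 8 = 3)
  (1/3) = 1
Product of signs = -1
(273/877) = -1

-1


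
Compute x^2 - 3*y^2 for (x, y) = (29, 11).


x^2 - d*y^2
= 29^2 - 3*11^2
= 841 - 363
= 478

478


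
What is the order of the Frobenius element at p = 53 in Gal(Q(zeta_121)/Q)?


The Frobenius at p in Gal(Q(zeta_n)/Q) = (Z/nZ)* is the class of p, so its order is ord_121(53), the smallest k >= 1 with 53^k = 1 mod 121.
n = 121 = 11^2, phi(121) = 110; the order divides phi(n).
Divisors of 110: 1, 2, 5, 10, 11, 22, 55, 110
Repeated squaring mod 121: 53^1 = 53, 53^2 = 26, 53^4 = 71, 53^8 = 80, 53^16 = 108, 53^32 = 48, 53^64 = 5
Test divisors in increasing order:
  k=1: 53^1 = 53 mod 121
  k=2: 53^2 = 26 mod 121
  k=5: 53^5 = 71 * 53 = 12 mod 121
  k=10: 53^10 = 80 * 26 = 23 mod 121
  k=11: 53^11 = 80 * 26 * 53 = 9 mod 121
  k=22: 53^22 = 108 * 71 * 26 = 81 mod 121
  k=55: 53^55 = 48 * 108 * 71 * 26 * 53 = 1 mod 121  <- first divisor giving 1
Order = 55

55


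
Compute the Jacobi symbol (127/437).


Compute (127/437) via quadratic reciprocity:
  reciprocity: (127/437) -> +(437/127)
  reduce: (56/127)
  pull out 2: (2/127) = +1  (since 127 mod 8 = 7)
  pull out 2: (2/127) = +1  (since 127 mod 8 = 7)
  pull out 2: (2/127) = +1  (since 127 mod 8 = 7)
  reciprocity: (7/127) -> -(127/7)
  reduce: (1/7)
  (1/7) = 1
Product of signs = -1

-1


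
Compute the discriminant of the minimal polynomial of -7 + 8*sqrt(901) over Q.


The element -7 + 8*sqrt(901) has minimal polynomial:
x^2 + 14*x - 57615
Discriminant = (14)^2 - 4*(-57615)
= 196 + 230460
= 230656

230656


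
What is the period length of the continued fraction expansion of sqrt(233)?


Run the CF algorithm for sqrt(233).
a_0 = floor(sqrt(233)) = 15; set m_0=0, q_0=1.
Recurrence: m' = q*a - m,  q' = (d - m'^2)/q,  a' = floor((a_0 + m')/q').
  step 1: m=15, q=8, a=3
  step 2: m=9, q=19, a=1
  step 3: m=10, q=7, a=3
  step 4: m=11, q=16, a=1
  step 5: m=5, q=13, a=1
  step 6: m=8, q=13, a=1
  step 7: m=5, q=16, a=1
  step 8: m=11, q=7, a=3
  step 9: m=10, q=19, a=1
  step 10: m=9, q=8, a=3
  step 11: m=15, q=1, a=30
a_11 = 2*a_0 = 30, so the period closes here.
sqrt(233) = [15; 3, 1, 3, 1, 1, 1, 1, 3, 1, 3, 30]
Period length = 11

11


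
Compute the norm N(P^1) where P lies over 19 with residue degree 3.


N(P^a) = p^(a*f)
= 19^(1*3)
= 19^3
= 6859

6859


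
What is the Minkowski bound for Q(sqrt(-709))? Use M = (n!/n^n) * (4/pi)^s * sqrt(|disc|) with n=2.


d = -709, d mod 4 = 3, so disc(K) = 4d = -2836; |disc(K)| = 2836
Imaginary quadratic field, so n = 2, s = r2 = 1, r1 = 0
M = (n!/n^n) * (4/pi)^s * sqrt(|disc(K)|) = (2!/2^2) * (4/pi)^1 * sqrt(2836)
= 0.5 * 1.273240 * 53.254108
= 33.9026

33.9026


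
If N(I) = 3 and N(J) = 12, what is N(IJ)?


N(IJ) = N(I) * N(J)
= 3 * 12
= 36

36


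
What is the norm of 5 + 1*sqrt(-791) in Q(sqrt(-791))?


N(a + b*sqrt(d)) = a^2 - d*b^2
= (5)^2 - (-791)*(1)^2
= 25 + 791
= 816

816


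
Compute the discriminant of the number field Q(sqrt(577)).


For K = Q(sqrt(d)) with d squarefree: disc(K) = d if d = 1 mod 4, and disc(K) = 4d if d = 2 or 3 mod 4.
Here d = 577, and d mod 4 = 1.
d = 1 mod 4 (O_K = Z[(1+sqrt(d))/2]), so disc(K) = d = 577

577


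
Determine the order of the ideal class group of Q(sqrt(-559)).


K = Q(sqrt(-559)). d mod 4 = 1, so D = disc(K) = d = -559
h(K) equals the number of primitive reduced positive-definite forms (a, b, c) = a*x^2 + b*x*y + c*y^2 with b^2 - 4ac = D,
where reduced means |b| <= a <= c, with b >= 0 whenever |b| = a or a = c, and primitive means gcd(a, b, c) = 1.
Reduced forces 3a^2 <= |D| = 559, so 1 <= a <= 13; b must have the parity of D, and c = (b^2 - D)/(4a) must be an integer >= a.
Enumerate a = 1..13, b in [-a, a]:
  a=1: (1, 1, 140)  [1]
  a=2: (2, -1, 70), (2, 1, 70)  [2]
  a=3: none
  a=4: (4, -1, 35), (4, 1, 35)  [2]
  a=5: (5, -1, 28), (5, 1, 28)  [2]
  a=6: none
  a=7: (7, -1, 20), (7, 1, 20)  [2]
  a=8: (8, -7, 19), (8, 7, 19)  [2]
  a=9: none
  a=10: (10, -9, 16), (10, -1, 14), (10, 1, 14), (10, 9, 16)  [4]
  a=11..12: none
  a=13: (13, 13, 14)  [1]
Total reduced forms: 1 + 2 + 2 + 2 + 2 + 2 + 4 + 1 = 16
h = 16

16


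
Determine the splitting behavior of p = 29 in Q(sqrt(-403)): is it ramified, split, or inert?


K = Q(sqrt(-403)). Since d mod 4 = 1, disc(K) = -403.
Check p | disc: -403 mod 29 = 3.
p does not divide disc. Compute Legendre symbol (d/p):
3^((29-1)/2) mod 29 = -1
(d/p) = -1, so p is inert: (p) stays prime with e=1, f=2, g=1.
Therefore p is inert.

inert


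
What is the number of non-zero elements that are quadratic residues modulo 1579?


For prime p, the number of non-zero quadratic residues is (p-1)/2.
= (1579-1)/2
= 789

789


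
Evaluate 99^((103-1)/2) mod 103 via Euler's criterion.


p = 103 is prime and the exponent is (p-1)/2 = 51, so by Euler's criterion 99^51 = (99/103) = +1 or -1 mod 103.
Compute by square-and-multiply:
  51 = 32 + 16 + 2 + 1 (binary 110011)
  Repeated squaring mod 103: 99^1 = 99, 99^2 = 16, 99^4 = 50, 99^8 = 28, 99^16 = 63, 99^32 = 55
  99^51 = 99^32 * 99^16 * 99^2 * 99^1 = 55 * 63 * 16 * 99 mod 103
    55 * 63 = 3465 = 66 mod 103
    66 * 16 = 1056 = 26 mod 103
    26 * 99 = 2574 = 102 mod 103
  99^51 = 102 mod 103
Result 102 = p - 1 = -1 mod 103: 99 is a quadratic non-residue mod 103. As a residue in [0, p-1] the value is 102.
99^51 mod 103 = 102

102


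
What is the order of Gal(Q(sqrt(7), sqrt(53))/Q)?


The 2 square roots of distinct primes are multiplicatively independent over Q,
so [K:Q] = 2^2 and Gal(K/Q) is isomorphic to (Z/2Z)^2.
|Gal| = 2^2 = 4

4


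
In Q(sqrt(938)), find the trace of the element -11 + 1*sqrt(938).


Tr(a + b*sqrt(d)) = (a + b*sqrt(d)) + (a - b*sqrt(d)) = 2a
= 2 * (-11)
= -22

-22


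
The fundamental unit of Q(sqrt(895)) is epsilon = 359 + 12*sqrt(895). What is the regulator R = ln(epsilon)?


epsilon = 359 + 12*sqrt(895)
= 717.9986
R = ln(717.9986)
= 6.5765

6.5765


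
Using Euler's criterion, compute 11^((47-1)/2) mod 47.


p = 47 is prime and the exponent is (p-1)/2 = 23, so by Euler's criterion 11^23 = (11/47) = +1 or -1 mod 47.
Compute by square-and-multiply:
  23 = 16 + 4 + 2 + 1 (binary 10111)
  Repeated squaring mod 47: 11^1 = 11, 11^2 = 27, 11^4 = 24, 11^8 = 12, 11^16 = 3
  11^23 = 11^16 * 11^4 * 11^2 * 11^1 = 3 * 24 * 27 * 11 mod 47
    3 * 24 = 72 = 25 mod 47
    25 * 27 = 675 = 17 mod 47
    17 * 11 = 187 = 46 mod 47
  11^23 = 46 mod 47
Result 46 = p - 1 = -1 mod 47: 11 is a quadratic non-residue mod 47. As a residue in [0, p-1] the value is 46.
11^23 mod 47 = 46

46


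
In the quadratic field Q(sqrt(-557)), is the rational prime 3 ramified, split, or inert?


K = Q(sqrt(-557)). Since d mod 4 = 3, disc(K) = -2228.
Check p | disc: -2228 mod 3 = 1.
p does not divide disc. Compute Legendre symbol (d/p):
1^((3-1)/2) mod 3 = 1
(d/p) = 1, so p splits: (p) = P*P' with e=1, f=1, g=2.
Therefore p is split.

split


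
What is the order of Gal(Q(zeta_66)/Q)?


|Gal(Q(zeta_66)/Q)| = phi(66)
= 20

20


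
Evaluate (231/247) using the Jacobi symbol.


Compute (231/247) via quadratic reciprocity:
  reciprocity: (231/247) -> -(247/231)
  reduce: (16/231)
  pull out 2: (2/231) = +1  (since 231 mod 8 = 7)
  pull out 2: (2/231) = +1  (since 231 mod 8 = 7)
  pull out 2: (2/231) = +1  (since 231 mod 8 = 7)
  pull out 2: (2/231) = +1  (since 231 mod 8 = 7)
  (1/231) = 1
Product of signs = -1

-1


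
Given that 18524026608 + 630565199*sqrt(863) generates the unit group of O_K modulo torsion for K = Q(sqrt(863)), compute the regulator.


epsilon = 18524026608 + 630565199*sqrt(863)
= 3.7048e+10
R = ln(3.7048e+10)
= 24.3355

24.3355


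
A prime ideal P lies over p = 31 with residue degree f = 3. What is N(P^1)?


N(P^a) = p^(a*f)
= 31^(1*3)
= 31^3
= 29791

29791


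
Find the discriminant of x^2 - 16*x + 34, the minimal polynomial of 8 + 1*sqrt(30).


The element 8 + 1*sqrt(30) has minimal polynomial:
x^2 - 16*x + 34
Discriminant = (-16)^2 - 4*(34)
= 256 - 136
= 120

120


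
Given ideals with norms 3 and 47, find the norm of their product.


N(IJ) = N(I) * N(J)
= 3 * 47
= 141

141


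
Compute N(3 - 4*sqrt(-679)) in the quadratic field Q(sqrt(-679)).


N(a + b*sqrt(d)) = a^2 - d*b^2
= (3)^2 - (-679)*(-4)^2
= 9 + 10864
= 10873

10873


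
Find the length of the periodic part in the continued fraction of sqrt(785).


Run the CF algorithm for sqrt(785).
a_0 = floor(sqrt(785)) = 28; set m_0=0, q_0=1.
Recurrence: m' = q*a - m,  q' = (d - m'^2)/q,  a' = floor((a_0 + m')/q').
  step 1: m=28, q=1, a=56
a_1 = 2*a_0 = 56, so the period closes here.
sqrt(785) = [28; 56]
Period length = 1

1


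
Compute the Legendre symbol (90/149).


p = 149 is prime, so compute (90/149) with the reciprocity algorithm (Jacobi-symbol steps: pull out 2s via (2/n), flip via reciprocity, reduce):
  pull out 2: (2/149) = -1  (since 149 mod 8 = 5)
  reciprocity: (45/149) -> +(149/45)
  reduce: (14/45)
  pull out 2: (2/45) = -1  (since 45 mod 8 = 5)
  reciprocity: (7/45) -> +(45/7)
  reduce: (3/7)
  reciprocity: (3/7) -> -(7/3)
  reduce: (1/3)
  (1/3) = 1
Product of signs = -1
(90/149) = -1

-1


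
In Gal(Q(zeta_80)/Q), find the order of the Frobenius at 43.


The Frobenius at p in Gal(Q(zeta_n)/Q) = (Z/nZ)* is the class of p, so its order is ord_80(43), the smallest k >= 1 with 43^k = 1 mod 80.
n = 80 = 2^4 * 5, phi(80) = 32; the order divides phi(n).
Divisors of 32: 1, 2, 4, 8, 16, 32
Repeated squaring mod 80: 43^1 = 43, 43^2 = 9, 43^4 = 1, 43^8 = 1, 43^16 = 1, 43^32 = 1
Test divisors in increasing order:
  k=1: 43^1 = 43 mod 80
  k=2: 43^2 = 9 mod 80
  k=4: 43^4 = 1 mod 80  <- first divisor giving 1
Order = 4

4


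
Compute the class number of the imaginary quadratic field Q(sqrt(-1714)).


K = Q(sqrt(-1714)). d mod 4 = 2, so D = disc(K) = 4d = -6856
h(K) equals the number of primitive reduced positive-definite forms (a, b, c) = a*x^2 + b*x*y + c*y^2 with b^2 - 4ac = D,
where reduced means |b| <= a <= c, with b >= 0 whenever |b| = a or a = c, and primitive means gcd(a, b, c) = 1.
Reduced forces 3a^2 <= |D| = 6856, so 1 <= a <= 47; b must have the parity of D, and c = (b^2 - D)/(4a) must be an integer >= a.
Enumerate a = 1..47, b in [-a, a]:
  a=1: (1, 0, 1714)  [1]
  a=2: (2, 0, 857)  [1]
  a=3..4: none
  a=5: (5, -2, 343), (5, 2, 343)  [2]
  a=6: none
  a=7: (7, -2, 245), (7, 2, 245)  [2]
  a=8..9: none
  a=10: (10, -8, 173), (10, 8, 173)  [2]
  a=11..13: none
  a=14: (14, -12, 125), (14, 12, 125)  [2]
  a=15..24: none
  a=25: (25, -12, 70), (25, 12, 70)  [2]
  a=26..34: none
  a=35: (35, -12, 50), (35, -2, 49), (35, 2, 49), (35, 12, 50)  [4]
  a=36: none
  a=37: (37, -10, 47), (37, 10, 47)  [2]
  a=38..40: none
  a=41: (41, -14, 43), (41, 14, 43)  [2]
  a=42..47: none
Total reduced forms: 1 + 1 + 2 + 2 + 2 + 2 + 2 + 4 + 2 + 2 = 20
h = 20

20


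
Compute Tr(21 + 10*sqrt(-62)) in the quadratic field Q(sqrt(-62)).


Tr(a + b*sqrt(d)) = (a + b*sqrt(d)) + (a - b*sqrt(d)) = 2a
= 2 * (21)
= 42

42


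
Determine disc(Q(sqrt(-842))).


For K = Q(sqrt(d)) with d squarefree: disc(K) = d if d = 1 mod 4, and disc(K) = 4d if d = 2 or 3 mod 4.
Here d = -842, and d mod 4 = 2.
d = 2 mod 4, not 1 (O_K = Z[sqrt(d)]), so disc(K) = 4d = 4 * (-842) = -3368

-3368


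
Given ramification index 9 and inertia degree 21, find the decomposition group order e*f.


|D_P| = e * f
= 9 * 21
= 189

189


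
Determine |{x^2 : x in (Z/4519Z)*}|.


For prime p, the number of non-zero quadratic residues is (p-1)/2.
= (4519-1)/2
= 2259

2259


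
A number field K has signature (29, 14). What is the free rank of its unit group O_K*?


By Dirichlet's unit theorem:
rank = r1 + r2 - 1
= 29 + 14 - 1
= 42

42


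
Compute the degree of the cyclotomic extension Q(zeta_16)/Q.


The degree equals Euler's totient phi(16).
16 = 2^4
phi(16) = 8

8


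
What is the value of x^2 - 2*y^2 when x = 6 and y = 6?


x^2 - d*y^2
= 6^2 - 2*6^2
= 36 - 72
= -36

-36


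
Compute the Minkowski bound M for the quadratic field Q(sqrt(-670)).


d = -670, d mod 4 = 2, so disc(K) = 4d = -2680; |disc(K)| = 2680
Imaginary quadratic field, so n = 2, s = r2 = 1, r1 = 0
M = (n!/n^n) * (4/pi)^s * sqrt(|disc(K)|) = (2!/2^2) * (4/pi)^1 * sqrt(2680)
= 0.5 * 1.273240 * 51.768716
= 32.9570

32.9570


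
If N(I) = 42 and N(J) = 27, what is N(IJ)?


N(IJ) = N(I) * N(J)
= 42 * 27
= 1134

1134


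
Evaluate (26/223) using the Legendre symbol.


p = 223 is prime, so compute (26/223) with the reciprocity algorithm (Jacobi-symbol steps: pull out 2s via (2/n), flip via reciprocity, reduce):
  pull out 2: (2/223) = +1  (since 223 mod 8 = 7)
  reciprocity: (13/223) -> +(223/13)
  reduce: (2/13)
  pull out 2: (2/13) = -1  (since 13 mod 8 = 5)
  (1/13) = 1
Product of signs = -1
(26/223) = -1

-1


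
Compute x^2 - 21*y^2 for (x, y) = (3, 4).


x^2 - d*y^2
= 3^2 - 21*4^2
= 9 - 336
= -327

-327


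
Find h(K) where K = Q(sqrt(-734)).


K = Q(sqrt(-734)). d mod 4 = 2, so D = disc(K) = 4d = -2936
h(K) equals the number of primitive reduced positive-definite forms (a, b, c) = a*x^2 + b*x*y + c*y^2 with b^2 - 4ac = D,
where reduced means |b| <= a <= c, with b >= 0 whenever |b| = a or a = c, and primitive means gcd(a, b, c) = 1.
Reduced forces 3a^2 <= |D| = 2936, so 1 <= a <= 31; b must have the parity of D, and c = (b^2 - D)/(4a) must be an integer >= a.
Enumerate a = 1..31, b in [-a, a]:
  a=1: (1, 0, 734)  [1]
  a=2: (2, 0, 367)  [1]
  a=3: (3, -2, 245), (3, 2, 245)  [2]
  a=4: none
  a=5: (5, -2, 147), (5, 2, 147)  [2]
  a=6: (6, -4, 123), (6, 4, 123)  [2]
  a=7: (7, -2, 105), (7, 2, 105)  [2]
  a=8: none
  a=9: (9, -4, 82), (9, 4, 82)  [2]
  a=10: (10, -8, 75), (10, 8, 75)  [2]
  a=11: (11, -10, 69), (11, 10, 69)  [2]
  a=12..13: none
  a=14: (14, -12, 55), (14, 12, 55)  [2]
  a=15: (15, -8, 50), (15, -2, 49), (15, 2, 49), (15, 8, 50)  [4]
  a=16..17: none
  a=18: (18, -4, 41), (18, 4, 41)  [2]
  a=19: (19, -16, 42), (19, 16, 42)  [2]
  a=20: none
  a=21: (21, -16, 38), (21, -2, 35), (21, 2, 35), (21, 16, 38)  [4]
  a=22: (22, -12, 35), (22, 12, 35)  [2]
  a=23: (23, -10, 33), (23, 10, 33)  [2]
  a=24: none
  a=25: (25, -8, 30), (25, 8, 30)  [2]
  a=26: none
  a=27: (27, -14, 29), (27, 14, 29)  [2]
  a=28..29: none
  a=30: (30, -28, 31), (30, 28, 31)  [2]
  a=31: none
Total reduced forms: 1 + 1 + 2 + 2 + 2 + 2 + 2 + 2 + 2 + 2 + 4 + 2 + 2 + 4 + 2 + 2 + 2 + 2 + 2 = 40
h = 40

40


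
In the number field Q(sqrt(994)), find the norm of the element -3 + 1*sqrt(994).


N(a + b*sqrt(d)) = a^2 - d*b^2
= (-3)^2 - (994)*(1)^2
= 9 - 994
= -985

-985


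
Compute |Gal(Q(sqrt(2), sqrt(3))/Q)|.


The 2 square roots of distinct primes are multiplicatively independent over Q,
so [K:Q] = 2^2 and Gal(K/Q) is isomorphic to (Z/2Z)^2.
|Gal| = 2^2 = 4

4


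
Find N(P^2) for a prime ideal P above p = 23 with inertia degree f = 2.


N(P^a) = p^(a*f)
= 23^(2*2)
= 23^4
= 279841

279841


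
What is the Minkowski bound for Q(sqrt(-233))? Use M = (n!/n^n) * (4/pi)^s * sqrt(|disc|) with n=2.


d = -233, d mod 4 = 3, so disc(K) = 4d = -932; |disc(K)| = 932
Imaginary quadratic field, so n = 2, s = r2 = 1, r1 = 0
M = (n!/n^n) * (4/pi)^s * sqrt(|disc(K)|) = (2!/2^2) * (4/pi)^1 * sqrt(932)
= 0.5 * 1.273240 * 30.528675
= 19.4352

19.4352


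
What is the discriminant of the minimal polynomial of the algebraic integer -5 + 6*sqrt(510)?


The element -5 + 6*sqrt(510) has minimal polynomial:
x^2 + 10*x - 18335
Discriminant = (10)^2 - 4*(-18335)
= 100 + 73340
= 73440

73440


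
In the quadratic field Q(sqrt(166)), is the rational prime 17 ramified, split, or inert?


K = Q(sqrt(166)). Since d mod 4 = 2, disc(K) = 664.
Check p | disc: 664 mod 17 = 1.
p does not divide disc. Compute Legendre symbol (d/p):
13^((17-1)/2) mod 17 = 1
(d/p) = 1, so p splits: (p) = P*P' with e=1, f=1, g=2.
Therefore p is split.

split


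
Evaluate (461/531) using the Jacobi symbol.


Compute (461/531) via quadratic reciprocity:
  reciprocity: (461/531) -> +(531/461)
  reduce: (70/461)
  pull out 2: (2/461) = -1  (since 461 mod 8 = 5)
  reciprocity: (35/461) -> +(461/35)
  reduce: (6/35)
  pull out 2: (2/35) = -1  (since 35 mod 8 = 3)
  reciprocity: (3/35) -> -(35/3)
  reduce: (2/3)
  pull out 2: (2/3) = -1  (since 3 mod 8 = 3)
  (1/3) = 1
Product of signs = 1

1


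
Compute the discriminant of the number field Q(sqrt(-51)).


For K = Q(sqrt(d)) with d squarefree: disc(K) = d if d = 1 mod 4, and disc(K) = 4d if d = 2 or 3 mod 4.
Here d = -51, and d mod 4 = 1.
d = 1 mod 4 (O_K = Z[(1+sqrt(d))/2]), so disc(K) = d = -51

-51


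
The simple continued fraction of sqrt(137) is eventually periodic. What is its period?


Run the CF algorithm for sqrt(137).
a_0 = floor(sqrt(137)) = 11; set m_0=0, q_0=1.
Recurrence: m' = q*a - m,  q' = (d - m'^2)/q,  a' = floor((a_0 + m')/q').
  step 1: m=11, q=16, a=1
  step 2: m=5, q=7, a=2
  step 3: m=9, q=8, a=2
  step 4: m=7, q=11, a=1
  step 5: m=4, q=11, a=1
  step 6: m=7, q=8, a=2
  step 7: m=9, q=7, a=2
  step 8: m=5, q=16, a=1
  step 9: m=11, q=1, a=22
a_9 = 2*a_0 = 22, so the period closes here.
sqrt(137) = [11; 1, 2, 2, 1, 1, 2, 2, 1, 22]
Period length = 9

9


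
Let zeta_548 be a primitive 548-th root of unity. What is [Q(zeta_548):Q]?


The degree equals Euler's totient phi(548).
548 = 2^2 * 137
phi(548) = 272

272


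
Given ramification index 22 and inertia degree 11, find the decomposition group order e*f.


|D_P| = e * f
= 22 * 11
= 242

242


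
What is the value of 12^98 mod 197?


p = 197 is prime and the exponent is (p-1)/2 = 98, so by Euler's criterion 12^98 = (12/197) = +1 or -1 mod 197.
Compute by square-and-multiply:
  98 = 64 + 32 + 2 (binary 1100010)
  Repeated squaring mod 197: 12^1 = 12, 12^2 = 144, 12^4 = 51, 12^8 = 40, 12^16 = 24, 12^32 = 182, 12^64 = 28
  12^98 = 12^64 * 12^32 * 12^2 = 28 * 182 * 144 mod 197
    28 * 182 = 5096 = 171 mod 197
    171 * 144 = 24624 = 196 mod 197
  12^98 = 196 mod 197
Result 196 = p - 1 = -1 mod 197: 12 is a quadratic non-residue mod 197. As a residue in [0, p-1] the value is 196.
12^98 mod 197 = 196

196


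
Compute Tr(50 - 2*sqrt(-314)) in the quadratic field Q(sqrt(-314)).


Tr(a + b*sqrt(d)) = (a + b*sqrt(d)) + (a - b*sqrt(d)) = 2a
= 2 * (50)
= 100

100


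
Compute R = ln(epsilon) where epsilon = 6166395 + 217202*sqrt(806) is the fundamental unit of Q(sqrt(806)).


epsilon = 6166395 + 217202*sqrt(806)
= 1.2333e+07
R = ln(1.2333e+07)
= 16.3278

16.3278


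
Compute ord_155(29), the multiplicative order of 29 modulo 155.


We want ord_155(29), the smallest k >= 1 with 29^k = 1 mod 155.
n = 155 = 5 * 31, phi(155) = 120; the order divides phi(n).
Divisors of 120: 1, 2, 3, 4, 5, 6, 8, 10, 12, 15, 20, 24, 30, 40, 60, 120
Repeated squaring mod 155: 29^1 = 29, 29^2 = 66, 29^4 = 16, 29^8 = 101, 29^16 = 126, 29^32 = 66, 29^64 = 16
Test divisors in increasing order:
  k=1: 29^1 = 29 mod 155
  k=2: 29^2 = 66 mod 155
  k=3: 29^3 = 66 * 29 = 54 mod 155
  k=4: 29^4 = 16 mod 155
  k=5: 29^5 = 16 * 29 = 154 mod 155
  k=6: 29^6 = 16 * 66 = 126 mod 155
  k=8: 29^8 = 101 mod 155
  k=10: 29^10 = 101 * 66 = 1 mod 155  <- first divisor giving 1
Order = 10

10


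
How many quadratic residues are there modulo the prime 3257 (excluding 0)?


For prime p, the number of non-zero quadratic residues is (p-1)/2.
= (3257-1)/2
= 1628

1628


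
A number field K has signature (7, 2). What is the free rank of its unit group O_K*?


By Dirichlet's unit theorem:
rank = r1 + r2 - 1
= 7 + 2 - 1
= 8

8


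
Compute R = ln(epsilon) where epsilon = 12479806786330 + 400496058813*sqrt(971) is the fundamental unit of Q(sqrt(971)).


epsilon = 12479806786330 + 400496058813*sqrt(971)
= 2.4960e+13
R = ln(2.4960e+13)
= 30.8483

30.8483


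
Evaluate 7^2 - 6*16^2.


x^2 - d*y^2
= 7^2 - 6*16^2
= 49 - 1536
= -1487

-1487
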